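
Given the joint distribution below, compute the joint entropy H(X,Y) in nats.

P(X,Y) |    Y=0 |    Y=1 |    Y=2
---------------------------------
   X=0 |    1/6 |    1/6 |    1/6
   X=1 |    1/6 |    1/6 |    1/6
1.7918 nats

Joint entropy is H(X,Y) = -Σ_{x,y} p(x,y) log p(x,y).

Summing over all non-zero entries:
H(X,Y) = -[1/6·log_e(1/6) + 1/6·log_e(1/6) + 1/6·log_e(1/6) + 1/6·log_e(1/6) + 1/6·log_e(1/6) + 1/6·log_e(1/6)]
H(X,Y) = 1.7918 nats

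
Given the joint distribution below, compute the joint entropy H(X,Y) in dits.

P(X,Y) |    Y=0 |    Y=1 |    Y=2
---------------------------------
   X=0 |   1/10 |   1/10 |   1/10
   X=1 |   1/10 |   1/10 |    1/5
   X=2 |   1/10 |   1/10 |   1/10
0.9398 dits

Joint entropy is H(X,Y) = -Σ_{x,y} p(x,y) log p(x,y).

Summing over all non-zero entries:
H(X,Y) = -[1/10·log_10(1/10) + 1/10·log_10(1/10) + 1/10·log_10(1/10) + 1/10·log_10(1/10) + 1/10·log_10(1/10) + 1/5·log_10(1/5) + 1/10·log_10(1/10) + 1/10·log_10(1/10) + 1/10·log_10(1/10)]
H(X,Y) = 0.9398 dits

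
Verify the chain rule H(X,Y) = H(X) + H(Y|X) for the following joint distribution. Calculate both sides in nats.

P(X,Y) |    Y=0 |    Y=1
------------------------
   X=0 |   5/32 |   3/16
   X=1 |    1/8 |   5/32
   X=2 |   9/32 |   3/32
H(X,Y) = 1.7326, H(X) = 1.0916, H(Y|X) = 0.6409 (all in nats)

Chain rule: H(X,Y) = H(X) + H(Y|X)

Left side — joint entropy directly:
H(X,Y) = -Σ p(x,y) log p(x,y) = 1.7326 nats

Right side — compute H(Y|X) from the conditional distributions:
P(X) = (11/32, 9/32, 3/8), so H(X) = 1.0916 nats
H(Y|X) = Σ_x P(X=x) · H(Y|X=x):
  P(Y|X=0) = (5/11, 6/11), H(Y|X=0) = 0.6890, weight P(X=0) = 11/32
  P(Y|X=1) = (4/9, 5/9), H(Y|X=1) = 0.6870, weight P(X=1) = 9/32
  P(Y|X=2) = (3/4, 1/4), H(Y|X=2) = 0.5623, weight P(X=2) = 3/8
H(Y|X) = 0.6409 nats

H(X) + H(Y|X) = 1.0916 + 0.6409 = 1.7326 nats

Both sides equal 1.7326 nats. ✓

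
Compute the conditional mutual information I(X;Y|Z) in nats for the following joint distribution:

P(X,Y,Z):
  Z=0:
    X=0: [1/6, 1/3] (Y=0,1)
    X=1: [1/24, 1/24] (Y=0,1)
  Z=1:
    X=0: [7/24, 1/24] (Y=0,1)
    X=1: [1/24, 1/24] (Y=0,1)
0.0293 nats

Conditional mutual information: I(X;Y|Z) = H(X|Z) + H(Y|Z) - H(X,Y|Z)

H(Z) = 0.6792
H(X,Z) = 1.1269 → H(X|Z) = 0.4477
H(Y,Z) = 1.2679 → H(Y|Z) = 0.5887
H(X,Y,Z) = 1.6863 → H(X,Y|Z) = 1.0071

I(X;Y|Z) = 0.4477 + 0.5887 - 1.0071 = 0.0293 nats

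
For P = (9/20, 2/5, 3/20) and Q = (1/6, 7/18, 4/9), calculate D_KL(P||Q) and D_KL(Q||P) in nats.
D_KL(P||Q) = 0.2953, D_KL(Q||P) = 0.3063

KL divergence is not symmetric: D_KL(P||Q) ≠ D_KL(Q||P) in general.

D_KL(P||Q) = 0.2953 nats
D_KL(Q||P) = 0.3063 nats

No, they are not equal!

This asymmetry is why KL divergence is not a true distance metric.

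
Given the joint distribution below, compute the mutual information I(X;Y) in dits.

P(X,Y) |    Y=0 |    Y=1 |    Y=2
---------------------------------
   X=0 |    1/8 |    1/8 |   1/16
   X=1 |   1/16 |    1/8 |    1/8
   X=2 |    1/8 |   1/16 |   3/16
0.0244 dits

Mutual information: I(X;Y) = H(X) + H(Y) - H(X,Y)

Marginals:
P(X) = (5/16, 5/16, 3/8), H(X) = 0.4755 dits
P(Y) = (5/16, 5/16, 3/8), H(Y) = 0.4755 dits

Joint entropy: H(X,Y) = 0.9265 dits

I(X;Y) = 0.4755 + 0.4755 - 0.9265 = 0.0244 dits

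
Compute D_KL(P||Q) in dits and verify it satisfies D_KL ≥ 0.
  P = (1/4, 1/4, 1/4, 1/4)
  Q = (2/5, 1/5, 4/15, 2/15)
0.0344 dits

KL divergence satisfies the Gibbs inequality: D_KL(P||Q) ≥ 0 for all distributions P, Q.

D_KL(P||Q) = Σ p(x) log(p(x)/q(x))
Term by term:
  x=0: 1/4 × log_10[(1/4)/(2/5)] = -0.0510
  x=1: 1/4 × log_10[(1/4)/(1/5)] = 0.0242
  x=2: 1/4 × log_10[(1/4)/(4/15)] = -0.0070
  x=3: 1/4 × log_10[(1/4)/(2/15)] = 0.0683
D_KL(P||Q) = 0.0344 dits

D_KL(P||Q) = 0.0344 ≥ 0 ✓

This non-negativity is a fundamental property: relative entropy cannot be negative because it measures how different Q is from P.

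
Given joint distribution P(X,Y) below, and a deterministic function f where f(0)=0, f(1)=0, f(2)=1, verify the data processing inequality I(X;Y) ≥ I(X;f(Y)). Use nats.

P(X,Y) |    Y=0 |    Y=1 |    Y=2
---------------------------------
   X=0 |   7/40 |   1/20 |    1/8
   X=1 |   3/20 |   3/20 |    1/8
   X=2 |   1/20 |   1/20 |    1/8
I(X;Y) = 0.0456, I(X;f(Y)) = 0.0214, inequality holds: 0.0456 ≥ 0.0214

Data Processing Inequality: For any Markov chain X → Y → Z, we have I(X;Y) ≥ I(X;Z).

Here Z = f(Y) is a deterministic function of Y, forming X → Y → Z.

Original I(X;Y) = 0.0456 nats

After applying f:
P(X,Z) where Z=f(Y):
- P(X,Z=0) = P(X,Y=0) + P(X,Y=1)
- P(X,Z=1) = P(X,Y=2)

I(X;Z) = I(X;f(Y)) = 0.0214 nats

Verification: 0.0456 ≥ 0.0214 ✓

Information cannot be created by processing; the function f can only lose information about X.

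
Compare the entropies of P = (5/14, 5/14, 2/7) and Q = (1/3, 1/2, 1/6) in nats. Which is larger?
P

Computing entropies in nats:
H(P) = 1.0934
H(Q) = 1.0114

Distribution P has higher entropy.

Intuition: The distribution closer to uniform (more spread out) has higher entropy.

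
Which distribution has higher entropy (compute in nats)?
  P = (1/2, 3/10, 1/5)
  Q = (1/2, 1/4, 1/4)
Q

Computing entropies in nats:
H(P) = 1.0297
H(Q) = 1.0397

Distribution Q has higher entropy.

Intuition: The distribution closer to uniform (more spread out) has higher entropy.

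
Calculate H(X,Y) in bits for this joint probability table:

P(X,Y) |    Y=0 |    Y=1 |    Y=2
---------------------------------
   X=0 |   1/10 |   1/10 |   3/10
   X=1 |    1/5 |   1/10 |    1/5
2.4464 bits

Joint entropy is H(X,Y) = -Σ_{x,y} p(x,y) log p(x,y).

Summing over all non-zero entries:
H(X,Y) = -[1/10·log_2(1/10) + 1/10·log_2(1/10) + 3/10·log_2(3/10) + 1/5·log_2(1/5) + 1/10·log_2(1/10) + 1/5·log_2(1/5)]
H(X,Y) = 2.4464 bits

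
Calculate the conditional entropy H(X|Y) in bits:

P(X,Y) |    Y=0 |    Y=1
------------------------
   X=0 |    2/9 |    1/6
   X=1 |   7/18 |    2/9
0.9610 bits

Using the chain rule: H(X|Y) = H(X,Y) - H(Y)

First, compute H(X,Y) = 1.9251 bits

Marginal P(Y) = (11/18, 7/18)
H(Y) = 0.9641 bits

H(X|Y) = H(X,Y) - H(Y) = 1.9251 - 0.9641 = 0.9610 bits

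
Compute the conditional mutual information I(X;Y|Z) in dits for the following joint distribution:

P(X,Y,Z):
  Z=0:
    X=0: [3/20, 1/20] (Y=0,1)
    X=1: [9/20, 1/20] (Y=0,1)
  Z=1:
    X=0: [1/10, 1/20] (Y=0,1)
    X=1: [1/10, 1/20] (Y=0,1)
0.0052 dits

Conditional mutual information: I(X;Y|Z) = H(X|Z) + H(Y|Z) - H(X,Y|Z)

H(Z) = 0.2653
H(X,Z) = 0.5375 → H(X|Z) = 0.2722
H(Y,Z) = 0.4729 → H(Y|Z) = 0.2076
H(X,Y,Z) = 0.7398 → H(X,Y|Z) = 0.4746

I(X;Y|Z) = 0.2722 + 0.2076 - 0.4746 = 0.0052 dits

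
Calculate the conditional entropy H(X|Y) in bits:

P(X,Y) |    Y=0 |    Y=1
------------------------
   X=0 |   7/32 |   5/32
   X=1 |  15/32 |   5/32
0.9329 bits

Using the chain rule: H(X|Y) = H(X,Y) - H(Y)

First, compute H(X,Y) = 1.8289 bits

Marginal P(Y) = (11/16, 5/16)
H(Y) = 0.8960 bits

H(X|Y) = H(X,Y) - H(Y) = 1.8289 - 0.8960 = 0.9329 bits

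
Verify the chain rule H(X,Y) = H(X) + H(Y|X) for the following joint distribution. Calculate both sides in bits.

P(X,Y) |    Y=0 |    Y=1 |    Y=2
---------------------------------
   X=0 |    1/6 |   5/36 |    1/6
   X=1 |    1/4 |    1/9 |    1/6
H(X,Y) = 2.5403, H(X) = 0.9978, H(Y|X) = 1.5425 (all in bits)

Chain rule: H(X,Y) = H(X) + H(Y|X)

Left side — joint entropy directly:
H(X,Y) = -Σ p(x,y) log p(x,y) = 2.5403 bits

Right side — compute H(Y|X) from the conditional distributions:
P(X) = (17/36, 19/36), so H(X) = 0.9978 bits
H(Y|X) = Σ_x P(X=x) · H(Y|X=x):
  P(Y|X=0) = (6/17, 5/17, 6/17), H(Y|X=0) = 1.5799, weight P(X=0) = 17/36
  P(Y|X=1) = (9/19, 4/19, 6/19), H(Y|X=1) = 1.5090, weight P(X=1) = 19/36
H(Y|X) = 1.5425 bits

H(X) + H(Y|X) = 0.9978 + 1.5425 = 2.5403 bits

Both sides equal 2.5403 bits. ✓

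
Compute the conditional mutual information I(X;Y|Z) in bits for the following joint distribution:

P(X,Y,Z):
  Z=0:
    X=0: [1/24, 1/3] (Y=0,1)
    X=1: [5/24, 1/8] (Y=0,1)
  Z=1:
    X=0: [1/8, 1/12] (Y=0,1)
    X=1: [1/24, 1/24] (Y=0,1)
0.1583 bits

Conditional mutual information: I(X;Y|Z) = H(X|Z) + H(Y|Z) - H(X,Y|Z)

H(Z) = 0.8709
H(X,Z) = 1.8292 → H(X|Z) = 0.9583
H(Y,Z) = 1.8217 → H(Y|Z) = 0.9508
H(X,Y,Z) = 2.6217 → H(X,Y|Z) = 1.7508

I(X;Y|Z) = 0.9583 + 0.9508 - 1.7508 = 0.1583 bits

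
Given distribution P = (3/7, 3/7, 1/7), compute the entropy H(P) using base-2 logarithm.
1.4488 bits

Shannon entropy is H(X) = -Σ p(x) log p(x).

For P = (3/7, 3/7, 1/7):
H = -3/7 × log_2(3/7) -3/7 × log_2(3/7) -1/7 × log_2(1/7)
H = 1.4488 bits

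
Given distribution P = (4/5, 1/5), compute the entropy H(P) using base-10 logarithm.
0.2173 dits

Shannon entropy is H(X) = -Σ p(x) log p(x).

For P = (4/5, 1/5):
H = -4/5 × log_10(4/5) -1/5 × log_10(1/5)
H = 0.2173 dits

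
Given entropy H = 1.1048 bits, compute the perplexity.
2.1507

Perplexity is 2^H (or exp(H) for natural log).

H = 1.1048 bits
Perplexity = 2^1.1048 = 2.1507

Interpretation: The model's uncertainty is equivalent to choosing uniformly among 2.2 options.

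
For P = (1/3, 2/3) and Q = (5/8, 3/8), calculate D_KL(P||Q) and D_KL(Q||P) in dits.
D_KL(P||Q) = 0.0756, D_KL(Q||P) = 0.0769

KL divergence is not symmetric: D_KL(P||Q) ≠ D_KL(Q||P) in general.

D_KL(P||Q) = 0.0756 dits
D_KL(Q||P) = 0.0769 dits

No, they are not equal!

This asymmetry is why KL divergence is not a true distance metric.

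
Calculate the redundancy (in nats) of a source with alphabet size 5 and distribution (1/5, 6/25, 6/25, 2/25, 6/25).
0.0580 nats

Redundancy measures how far a source is from maximum entropy:
R = H_max - H(X)

Maximum entropy for 5 symbols: H_max = log_e(5) = 1.6094 nats
Actual entropy: H(X) = 1.5515 nats
Redundancy: R = 1.6094 - 1.5515 = 0.0580 nats

This redundancy represents potential for compression: the source could be compressed by 0.0580 nats per symbol.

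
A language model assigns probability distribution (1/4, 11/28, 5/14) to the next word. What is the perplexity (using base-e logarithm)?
2.9486

Perplexity is e^H (or exp(H) for natural log).

First, H = -Σ p log p = 1.0813 nats
Perplexity = e^1.0813 = 2.9486

Interpretation: The model's uncertainty is equivalent to choosing uniformly among 2.9 options.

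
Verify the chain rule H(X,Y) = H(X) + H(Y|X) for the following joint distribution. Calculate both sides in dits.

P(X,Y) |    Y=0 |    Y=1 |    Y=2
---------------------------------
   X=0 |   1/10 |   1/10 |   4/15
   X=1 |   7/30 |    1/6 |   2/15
H(X,Y) = 0.7469, H(X) = 0.3001, H(Y|X) = 0.4468 (all in dits)

Chain rule: H(X,Y) = H(X) + H(Y|X)

Left side — joint entropy directly:
H(X,Y) = -Σ p(x,y) log p(x,y) = 0.7469 dits

Right side — compute H(Y|X) from the conditional distributions:
P(X) = (7/15, 8/15), so H(X) = 0.3001 dits
H(Y|X) = Σ_x P(X=x) · H(Y|X=x):
  P(Y|X=0) = (3/14, 3/14, 4/7), H(Y|X=0) = 0.4256, weight P(X=0) = 7/15
  P(Y|X=1) = (7/16, 5/16, 1/4), H(Y|X=1) = 0.4654, weight P(X=1) = 8/15
H(Y|X) = 0.4468 dits

H(X) + H(Y|X) = 0.3001 + 0.4468 = 0.7469 dits

Both sides equal 0.7469 dits. ✓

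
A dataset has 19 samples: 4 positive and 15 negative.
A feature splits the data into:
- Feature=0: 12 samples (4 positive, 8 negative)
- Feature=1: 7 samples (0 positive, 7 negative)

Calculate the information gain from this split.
0.1625 bits

Information Gain = H(Y) - H(Y|Feature)

Before split:
P(positive) = 4/19 = 0.2105
H(Y) = 0.7425 bits

After split:
Feature=0: H = 0.9183 bits (weight = 12/19)
Feature=1: H = 0.0000 bits (weight = 7/19)
H(Y|Feature) = (12/19)×0.9183 + (7/19)×0.0000 = 0.5800 bits

Information Gain = 0.7425 - 0.5800 = 0.1625 bits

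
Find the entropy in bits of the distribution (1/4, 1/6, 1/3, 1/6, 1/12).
2.1887 bits

Shannon entropy is H(X) = -Σ p(x) log p(x).

For P = (1/4, 1/6, 1/3, 1/6, 1/12):
H = -1/4 × log_2(1/4) -1/6 × log_2(1/6) -1/3 × log_2(1/3) -1/6 × log_2(1/6) -1/12 × log_2(1/12)
H = 2.1887 bits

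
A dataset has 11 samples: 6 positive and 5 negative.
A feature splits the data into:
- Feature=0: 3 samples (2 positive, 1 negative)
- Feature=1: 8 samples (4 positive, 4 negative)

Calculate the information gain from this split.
0.0163 bits

Information Gain = H(Y) - H(Y|Feature)

Before split:
P(positive) = 6/11 = 0.5455
H(Y) = 0.9940 bits

After split:
Feature=0: H = 0.9183 bits (weight = 3/11)
Feature=1: H = 1.0000 bits (weight = 8/11)
H(Y|Feature) = (3/11)×0.9183 + (8/11)×1.0000 = 0.9777 bits

Information Gain = 0.9940 - 0.9777 = 0.0163 bits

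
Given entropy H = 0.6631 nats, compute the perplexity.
1.9408

Perplexity is e^H (or exp(H) for natural log).

H = 0.6631 nats
Perplexity = e^0.6631 = 1.9408

Interpretation: The model's uncertainty is equivalent to choosing uniformly among 1.9 options.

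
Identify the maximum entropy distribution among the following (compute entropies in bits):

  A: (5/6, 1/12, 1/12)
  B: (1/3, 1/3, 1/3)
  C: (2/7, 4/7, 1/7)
B

For a discrete distribution over n outcomes, entropy is maximized by the uniform distribution.

Computing entropies:
H(A) = 0.8167 bits
H(B) = 1.5850 bits
H(C) = 1.3788 bits

The uniform distribution (where all probabilities equal 1/3) achieves the maximum entropy of log_2(3) = 1.5850 bits.

Distribution B has the highest entropy.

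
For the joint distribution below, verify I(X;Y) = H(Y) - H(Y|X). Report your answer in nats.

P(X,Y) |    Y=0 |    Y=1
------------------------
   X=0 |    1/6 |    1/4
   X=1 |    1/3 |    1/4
I(X;Y) = 0.0144 nats

Mutual information has multiple equivalent forms:
- I(X;Y) = H(X) - H(X|Y)
- I(X;Y) = H(Y) - H(Y|X)
- I(X;Y) = H(X) + H(Y) - H(X,Y)

Computing all quantities:
H(X) = 0.6792, H(Y) = 0.6931, H(X,Y) = 1.3580
H(X|Y) = 0.6648, H(Y|X) = 0.6788

Verification:
H(X) - H(X|Y) = 0.6792 - 0.6648 = 0.0144
H(Y) - H(Y|X) = 0.6931 - 0.6788 = 0.0144
H(X) + H(Y) - H(X,Y) = 0.6792 + 0.6931 - 1.3580 = 0.0144

All forms give I(X;Y) = 0.0144 nats. ✓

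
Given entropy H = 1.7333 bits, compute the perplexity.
3.3249

Perplexity is 2^H (or exp(H) for natural log).

H = 1.7333 bits
Perplexity = 2^1.7333 = 3.3249

Interpretation: The model's uncertainty is equivalent to choosing uniformly among 3.3 options.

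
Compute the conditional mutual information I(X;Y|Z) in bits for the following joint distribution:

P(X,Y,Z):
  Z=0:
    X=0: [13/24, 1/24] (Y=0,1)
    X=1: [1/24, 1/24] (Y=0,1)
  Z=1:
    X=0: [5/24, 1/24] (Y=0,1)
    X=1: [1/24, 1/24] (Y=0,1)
0.0871 bits

Conditional mutual information: I(X;Y|Z) = H(X|Z) + H(Y|Z) - H(X,Y|Z)

H(Z) = 0.9183
H(X,Z) = 1.5511 → H(X|Z) = 0.6328
H(Y,Z) = 1.5511 → H(Y|Z) = 0.6328
H(X,Y,Z) = 2.0968 → H(X,Y|Z) = 1.1785

I(X;Y|Z) = 0.6328 + 0.6328 - 1.1785 = 0.0871 bits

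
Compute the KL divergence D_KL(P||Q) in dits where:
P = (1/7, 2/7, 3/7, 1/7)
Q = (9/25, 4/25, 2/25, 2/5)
0.2631 dits

KL divergence: D_KL(P||Q) = Σ p(x) log(p(x)/q(x))

Computing term by term:
  x=0: 1/7 × log_10[(1/7)/(9/25)] = 1/7 × -0.4014 = -0.0573
  x=1: 2/7 × log_10[(2/7)/(4/25)] = 2/7 × 0.2518 = 0.0719
  x=2: 3/7 × log_10[(3/7)/(2/25)] = 3/7 × 0.7289 = 0.3124
  x=3: 1/7 × log_10[(1/7)/(2/5)] = 1/7 × -0.4472 = -0.0639

D_KL(P||Q) = 0.2631 dits

Note: KL divergence is always non-negative and equals 0 iff P = Q.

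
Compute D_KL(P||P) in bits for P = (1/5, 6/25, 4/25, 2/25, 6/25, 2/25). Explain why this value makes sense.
0.0000 bits

KL divergence satisfies the Gibbs inequality: D_KL(P||Q) ≥ 0 for all distributions P, Q.

D_KL(P||Q) = Σ p(x) log(p(x)/q(x))
Each term is p(x) × log_2(p(x)/p(x)) = p(x) × log_2(1) = 0, so the sum is 0.
D_KL(P||Q) = 0.0000 bits

When P = Q, the KL divergence is exactly 0, as there is no 'divergence' between identical distributions.

This non-negativity is a fundamental property: relative entropy cannot be negative because it measures how different Q is from P.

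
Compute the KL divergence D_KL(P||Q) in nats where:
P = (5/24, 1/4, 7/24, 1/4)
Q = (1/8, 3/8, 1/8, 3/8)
0.1508 nats

KL divergence: D_KL(P||Q) = Σ p(x) log(p(x)/q(x))

Computing term by term:
  x=0: 5/24 × log_e[(5/24)/(1/8)] = 5/24 × 0.5108 = 0.1064
  x=1: 1/4 × log_e[(1/4)/(3/8)] = 1/4 × -0.4055 = -0.1014
  x=2: 7/24 × log_e[(7/24)/(1/8)] = 7/24 × 0.8473 = 0.2471
  x=3: 1/4 × log_e[(1/4)/(3/8)] = 1/4 × -0.4055 = -0.1014

D_KL(P||Q) = 0.1508 nats

Note: KL divergence is always non-negative and equals 0 iff P = Q.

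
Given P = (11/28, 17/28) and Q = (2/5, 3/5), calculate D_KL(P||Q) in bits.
0.0002 bits

KL divergence: D_KL(P||Q) = Σ p(x) log(p(x)/q(x))

Computing term by term:
  x=0: 11/28 × log_2[(11/28)/(2/5)] = 11/28 × -0.0260 = -0.0102
  x=1: 17/28 × log_2[(17/28)/(3/5)] = 17/28 × 0.0171 = 0.0104

D_KL(P||Q) = 0.0002 bits

Note: KL divergence is always non-negative and equals 0 iff P = Q.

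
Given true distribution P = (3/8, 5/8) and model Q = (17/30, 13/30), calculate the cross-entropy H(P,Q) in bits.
1.0613 bits

Cross-entropy: H(P,Q) = -Σ p(x) log q(x)

Alternatively: H(P,Q) = H(P) + D_KL(P||Q)
H(P) = 0.9544 bits
D_KL(P||Q) = 0.1069 bits

H(P,Q) = 0.9544 + 0.1069 = 1.0613 bits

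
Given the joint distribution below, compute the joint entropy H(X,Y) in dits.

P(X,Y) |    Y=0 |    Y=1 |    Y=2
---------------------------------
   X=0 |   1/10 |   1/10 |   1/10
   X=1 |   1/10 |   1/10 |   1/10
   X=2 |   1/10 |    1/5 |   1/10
0.9398 dits

Joint entropy is H(X,Y) = -Σ_{x,y} p(x,y) log p(x,y).

Summing over all non-zero entries:
H(X,Y) = -[1/10·log_10(1/10) + 1/10·log_10(1/10) + 1/10·log_10(1/10) + 1/10·log_10(1/10) + 1/10·log_10(1/10) + 1/10·log_10(1/10) + 1/10·log_10(1/10) + 1/5·log_10(1/5) + 1/10·log_10(1/10)]
H(X,Y) = 0.9398 dits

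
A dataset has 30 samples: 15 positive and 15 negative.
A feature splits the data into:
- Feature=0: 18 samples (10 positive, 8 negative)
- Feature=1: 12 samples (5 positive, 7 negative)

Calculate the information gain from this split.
0.0134 bits

Information Gain = H(Y) - H(Y|Feature)

Before split:
P(positive) = 15/30 = 0.5000
H(Y) = 1.0000 bits

After split:
Feature=0: H = 0.9911 bits (weight = 18/30)
Feature=1: H = 0.9799 bits (weight = 12/30)
H(Y|Feature) = (18/30)×0.9911 + (12/30)×0.9799 = 0.9866 bits

Information Gain = 1.0000 - 0.9866 = 0.0134 bits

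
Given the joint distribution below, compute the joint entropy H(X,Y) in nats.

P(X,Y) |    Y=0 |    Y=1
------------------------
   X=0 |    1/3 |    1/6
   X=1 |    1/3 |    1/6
1.3297 nats

Joint entropy is H(X,Y) = -Σ_{x,y} p(x,y) log p(x,y).

Summing over all non-zero entries:
H(X,Y) = -[1/3·log_e(1/3) + 1/6·log_e(1/6) + 1/3·log_e(1/3) + 1/6·log_e(1/6)]
H(X,Y) = 1.3297 nats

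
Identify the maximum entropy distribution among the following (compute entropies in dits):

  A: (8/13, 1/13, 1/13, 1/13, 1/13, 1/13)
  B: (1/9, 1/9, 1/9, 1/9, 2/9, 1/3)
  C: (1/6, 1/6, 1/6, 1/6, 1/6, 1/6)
C

For a discrete distribution over n outcomes, entropy is maximized by the uniform distribution.

Computing entropies:
H(A) = 0.5582 dits
H(B) = 0.7283 dits
H(C) = 0.7782 dits

The uniform distribution (where all probabilities equal 1/6) achieves the maximum entropy of log_10(6) = 0.7782 dits.

Distribution C has the highest entropy.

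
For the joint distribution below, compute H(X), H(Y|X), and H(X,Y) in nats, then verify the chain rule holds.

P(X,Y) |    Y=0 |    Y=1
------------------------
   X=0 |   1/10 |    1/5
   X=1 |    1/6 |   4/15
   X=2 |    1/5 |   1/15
H(X,Y) = 1.7057, H(X) = 1.0760, H(Y|X) = 0.6296 (all in nats)

Chain rule: H(X,Y) = H(X) + H(Y|X)

Left side — joint entropy directly:
H(X,Y) = -Σ p(x,y) log p(x,y) = 1.7057 nats

Right side — compute H(Y|X) from the conditional distributions:
P(X) = (3/10, 13/30, 4/15), so H(X) = 1.0760 nats
H(Y|X) = Σ_x P(X=x) · H(Y|X=x):
  P(Y|X=0) = (1/3, 2/3), H(Y|X=0) = 0.6365, weight P(X=0) = 3/10
  P(Y|X=1) = (5/13, 8/13), H(Y|X=1) = 0.6663, weight P(X=1) = 13/30
  P(Y|X=2) = (3/4, 1/4), H(Y|X=2) = 0.5623, weight P(X=2) = 4/15
H(Y|X) = 0.6296 nats

H(X) + H(Y|X) = 1.0760 + 0.6296 = 1.7057 nats

Both sides equal 1.7057 nats. ✓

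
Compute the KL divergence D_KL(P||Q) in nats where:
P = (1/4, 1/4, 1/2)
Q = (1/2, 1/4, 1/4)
0.1733 nats

KL divergence: D_KL(P||Q) = Σ p(x) log(p(x)/q(x))

Computing term by term:
  x=0: 1/4 × log_e[(1/4)/(1/2)] = 1/4 × -0.6931 = -0.1733
  x=1: 1/4 × log_e[(1/4)/(1/4)] = 1/4 × 0.0000 = 0.0000
  x=2: 1/2 × log_e[(1/2)/(1/4)] = 1/2 × 0.6931 = 0.3466

D_KL(P||Q) = 0.1733 nats

Note: KL divergence is always non-negative and equals 0 iff P = Q.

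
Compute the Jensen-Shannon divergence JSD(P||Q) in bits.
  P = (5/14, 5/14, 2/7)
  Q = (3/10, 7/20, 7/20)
0.0042 bits

Jensen-Shannon divergence is:
JSD(P||Q) = 0.5 × D_KL(P||M) + 0.5 × D_KL(Q||M)
where M = 0.5 × (P + Q) is the mixture distribution.

M = 0.5 × (5/14, 5/14, 2/7) + 0.5 × (3/10, 7/20, 7/20) = (0.328571, 0.353571, 0.317857)

D_KL(P||M) = 0.0042 bits
D_KL(Q||M) = 0.0041 bits

JSD(P||Q) = 0.5 × 0.0042 + 0.5 × 0.0041 = 0.0042 bits

Unlike KL divergence, JSD is symmetric and bounded: 0 ≤ JSD ≤ log(2).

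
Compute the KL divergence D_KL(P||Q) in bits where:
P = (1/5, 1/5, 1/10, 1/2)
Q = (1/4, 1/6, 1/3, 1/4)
0.3145 bits

KL divergence: D_KL(P||Q) = Σ p(x) log(p(x)/q(x))

Computing term by term:
  x=0: 1/5 × log_2[(1/5)/(1/4)] = 1/5 × -0.3219 = -0.0644
  x=1: 1/5 × log_2[(1/5)/(1/6)] = 1/5 × 0.2630 = 0.0526
  x=2: 1/10 × log_2[(1/10)/(1/3)] = 1/10 × -1.7370 = -0.1737
  x=3: 1/2 × log_2[(1/2)/(1/4)] = 1/2 × 1.0000 = 0.5000

D_KL(P||Q) = 0.3145 bits

Note: KL divergence is always non-negative and equals 0 iff P = Q.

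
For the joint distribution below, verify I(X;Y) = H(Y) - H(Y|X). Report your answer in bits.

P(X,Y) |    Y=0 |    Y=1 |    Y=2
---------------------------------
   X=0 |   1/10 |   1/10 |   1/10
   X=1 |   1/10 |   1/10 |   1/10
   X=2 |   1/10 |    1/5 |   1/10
I(X;Y) = 0.0200 bits

Mutual information has multiple equivalent forms:
- I(X;Y) = H(X) - H(X|Y)
- I(X;Y) = H(Y) - H(Y|X)
- I(X;Y) = H(X) + H(Y) - H(X,Y)

Computing all quantities:
H(X) = 1.5710, H(Y) = 1.5710, H(X,Y) = 3.1219
H(X|Y) = 1.5510, H(Y|X) = 1.5510

Verification:
H(X) - H(X|Y) = 1.5710 - 1.5510 = 0.0200
H(Y) - H(Y|X) = 1.5710 - 1.5510 = 0.0200
H(X) + H(Y) - H(X,Y) = 1.5710 + 1.5710 - 3.1219 = 0.0200

All forms give I(X;Y) = 0.0200 bits. ✓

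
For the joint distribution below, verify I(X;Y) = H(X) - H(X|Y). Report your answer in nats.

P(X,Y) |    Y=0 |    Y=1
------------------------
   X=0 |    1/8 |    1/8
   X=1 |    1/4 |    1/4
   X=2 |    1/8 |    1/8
I(X;Y) = 0.0000 nats

Mutual information has multiple equivalent forms:
- I(X;Y) = H(X) - H(X|Y)
- I(X;Y) = H(Y) - H(Y|X)
- I(X;Y) = H(X) + H(Y) - H(X,Y)

Computing all quantities:
H(X) = 1.0397, H(Y) = 0.6931, H(X,Y) = 1.7329
H(X|Y) = 1.0397, H(Y|X) = 0.6931

Verification:
H(X) - H(X|Y) = 1.0397 - 1.0397 = 0.0000
H(Y) - H(Y|X) = 0.6931 - 0.6931 = 0.0000
H(X) + H(Y) - H(X,Y) = 1.0397 + 0.6931 - 1.7329 = 0.0000

All forms give I(X;Y) = 0.0000 nats. ✓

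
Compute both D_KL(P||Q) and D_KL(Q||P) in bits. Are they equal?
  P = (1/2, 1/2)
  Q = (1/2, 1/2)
D_KL(P||Q) = 0.0000, D_KL(Q||P) = 0.0000

KL divergence is not symmetric: D_KL(P||Q) ≠ D_KL(Q||P) in general.

D_KL(P||Q) = 0.0000 bits
D_KL(Q||P) = 0.0000 bits

In this case they happen to be equal (to 4 decimal places).

This asymmetry is why KL divergence is not a true distance metric.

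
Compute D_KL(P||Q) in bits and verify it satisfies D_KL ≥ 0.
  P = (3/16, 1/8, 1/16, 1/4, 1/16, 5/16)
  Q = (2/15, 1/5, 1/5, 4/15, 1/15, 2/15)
0.2575 bits

KL divergence satisfies the Gibbs inequality: D_KL(P||Q) ≥ 0 for all distributions P, Q.

D_KL(P||Q) = Σ p(x) log(p(x)/q(x))
Term by term:
  x=0: 3/16 × log_2[(3/16)/(2/15)] = 0.0922
  x=1: 1/8 × log_2[(1/8)/(1/5)] = -0.0848
  x=2: 1/16 × log_2[(1/16)/(1/5)] = -0.1049
  x=3: 1/4 × log_2[(1/4)/(4/15)] = -0.0233
  x=4: 1/16 × log_2[(1/16)/(1/15)] = -0.0058
  x=5: 5/16 × log_2[(5/16)/(2/15)] = 0.3840
D_KL(P||Q) = 0.2575 bits

D_KL(P||Q) = 0.2575 ≥ 0 ✓

This non-negativity is a fundamental property: relative entropy cannot be negative because it measures how different Q is from P.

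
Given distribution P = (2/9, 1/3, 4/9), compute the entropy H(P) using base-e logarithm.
1.0609 nats

Shannon entropy is H(X) = -Σ p(x) log p(x).

For P = (2/9, 1/3, 4/9):
H = -2/9 × log_e(2/9) -1/3 × log_e(1/3) -4/9 × log_e(4/9)
H = 1.0609 nats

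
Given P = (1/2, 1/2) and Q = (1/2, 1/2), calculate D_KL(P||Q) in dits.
0.0000 dits

KL divergence: D_KL(P||Q) = Σ p(x) log(p(x)/q(x))

Computing term by term:
  x=0: 1/2 × log_10[(1/2)/(1/2)] = 1/2 × 0.0000 = 0.0000
  x=1: 1/2 × log_10[(1/2)/(1/2)] = 1/2 × 0.0000 = 0.0000

D_KL(P||Q) = 0.0000 dits

Note: KL divergence is always non-negative and equals 0 iff P = Q.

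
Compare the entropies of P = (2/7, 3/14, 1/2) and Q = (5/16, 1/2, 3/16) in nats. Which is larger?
P

Computing entropies in nats:
H(P) = 1.0346
H(Q) = 1.0239

Distribution P has higher entropy.

Intuition: The distribution closer to uniform (more spread out) has higher entropy.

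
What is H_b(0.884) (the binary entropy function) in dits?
0.1559 dits

The binary entropy function is:
H(p) = -p log(p) - (1-p) log(1-p)

H(0.884) = -0.884 × log_10(0.884) - 0.116 × log_10(0.116)
H(0.884) = 0.1559 dits

Note: Binary entropy is maximized at p=0.5 (H=1 bit) and minimized at p=0 or p=1 (H=0).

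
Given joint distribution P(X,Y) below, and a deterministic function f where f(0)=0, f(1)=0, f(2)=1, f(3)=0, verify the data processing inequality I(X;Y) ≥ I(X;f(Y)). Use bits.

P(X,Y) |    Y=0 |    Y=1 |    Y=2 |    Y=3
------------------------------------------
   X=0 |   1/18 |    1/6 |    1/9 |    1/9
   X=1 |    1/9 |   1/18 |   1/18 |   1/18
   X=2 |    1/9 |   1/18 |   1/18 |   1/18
I(X;Y) = 0.0764, I(X;f(Y)) = 0.0026, inequality holds: 0.0764 ≥ 0.0026

Data Processing Inequality: For any Markov chain X → Y → Z, we have I(X;Y) ≥ I(X;Z).

Here Z = f(Y) is a deterministic function of Y, forming X → Y → Z.

Original I(X;Y) = 0.0764 bits

After applying f:
P(X,Z) where Z=f(Y):
- P(X,Z=0) = P(X,Y=0) + P(X,Y=1) + P(X,Y=3)
- P(X,Z=1) = P(X,Y=2)

I(X;Z) = I(X;f(Y)) = 0.0026 bits

Verification: 0.0764 ≥ 0.0026 ✓

Information cannot be created by processing; the function f can only lose information about X.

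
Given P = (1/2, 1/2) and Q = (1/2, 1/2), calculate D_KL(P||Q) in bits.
0.0000 bits

KL divergence: D_KL(P||Q) = Σ p(x) log(p(x)/q(x))

Computing term by term:
  x=0: 1/2 × log_2[(1/2)/(1/2)] = 1/2 × 0.0000 = 0.0000
  x=1: 1/2 × log_2[(1/2)/(1/2)] = 1/2 × 0.0000 = 0.0000

D_KL(P||Q) = 0.0000 bits

Note: KL divergence is always non-negative and equals 0 iff P = Q.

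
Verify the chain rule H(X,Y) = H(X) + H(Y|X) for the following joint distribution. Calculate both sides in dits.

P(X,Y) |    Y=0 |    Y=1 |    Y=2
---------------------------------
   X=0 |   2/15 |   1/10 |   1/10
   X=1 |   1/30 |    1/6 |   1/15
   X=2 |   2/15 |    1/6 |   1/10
H(X,Y) = 0.9204, H(X) = 0.4713, H(Y|X) = 0.4491 (all in dits)

Chain rule: H(X,Y) = H(X) + H(Y|X)

Left side — joint entropy directly:
H(X,Y) = -Σ p(x,y) log p(x,y) = 0.9204 dits

Right side — compute H(Y|X) from the conditional distributions:
P(X) = (1/3, 4/15, 2/5), so H(X) = 0.4713 dits
H(Y|X) = Σ_x P(X=x) · H(Y|X=x):
  P(Y|X=0) = (2/5, 3/10, 3/10), H(Y|X=0) = 0.4729, weight P(X=0) = 1/3
  P(Y|X=1) = (1/8, 5/8, 1/4), H(Y|X=1) = 0.3910, weight P(X=1) = 4/15
  P(Y|X=2) = (1/3, 5/12, 1/4), H(Y|X=2) = 0.4680, weight P(X=2) = 2/5
H(Y|X) = 0.4491 dits

H(X) + H(Y|X) = 0.4713 + 0.4491 = 0.9204 dits

Both sides equal 0.9204 dits. ✓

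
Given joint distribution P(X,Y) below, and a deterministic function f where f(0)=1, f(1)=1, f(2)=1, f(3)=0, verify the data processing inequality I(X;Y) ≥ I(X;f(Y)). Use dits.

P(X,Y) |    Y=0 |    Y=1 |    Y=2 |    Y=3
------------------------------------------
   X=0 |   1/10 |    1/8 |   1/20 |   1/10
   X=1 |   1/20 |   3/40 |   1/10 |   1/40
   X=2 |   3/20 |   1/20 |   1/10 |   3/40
I(X;Y) = 0.0273, I(X;f(Y)) = 0.0061, inequality holds: 0.0273 ≥ 0.0061

Data Processing Inequality: For any Markov chain X → Y → Z, we have I(X;Y) ≥ I(X;Z).

Here Z = f(Y) is a deterministic function of Y, forming X → Y → Z.

Original I(X;Y) = 0.0273 dits

After applying f:
P(X,Z) where Z=f(Y):
- P(X,Z=0) = P(X,Y=3)
- P(X,Z=1) = P(X,Y=0) + P(X,Y=1) + P(X,Y=2)

I(X;Z) = I(X;f(Y)) = 0.0061 dits

Verification: 0.0273 ≥ 0.0061 ✓

Information cannot be created by processing; the function f can only lose information about X.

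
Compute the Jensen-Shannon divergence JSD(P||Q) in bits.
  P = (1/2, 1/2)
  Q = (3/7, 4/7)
0.0037 bits

Jensen-Shannon divergence is:
JSD(P||Q) = 0.5 × D_KL(P||M) + 0.5 × D_KL(Q||M)
where M = 0.5 × (P + Q) is the mixture distribution.

M = 0.5 × (1/2, 1/2) + 0.5 × (3/7, 4/7) = (13/28, 15/28)

D_KL(P||M) = 0.0037 bits
D_KL(Q||M) = 0.0037 bits

JSD(P||Q) = 0.5 × 0.0037 + 0.5 × 0.0037 = 0.0037 bits

Unlike KL divergence, JSD is symmetric and bounded: 0 ≤ JSD ≤ log(2).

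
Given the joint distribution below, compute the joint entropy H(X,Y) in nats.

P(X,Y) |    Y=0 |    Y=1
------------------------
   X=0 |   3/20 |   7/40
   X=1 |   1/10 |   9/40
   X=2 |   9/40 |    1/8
1.7510 nats

Joint entropy is H(X,Y) = -Σ_{x,y} p(x,y) log p(x,y).

Summing over all non-zero entries:
H(X,Y) = -[3/20·log_e(3/20) + 7/40·log_e(7/40) + 1/10·log_e(1/10) + 9/40·log_e(9/40) + 9/40·log_e(9/40) + 1/8·log_e(1/8)]
H(X,Y) = 1.7510 nats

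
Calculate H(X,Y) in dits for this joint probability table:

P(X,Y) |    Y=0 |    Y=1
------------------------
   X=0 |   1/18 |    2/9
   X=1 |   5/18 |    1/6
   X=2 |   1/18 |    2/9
0.7140 dits

Joint entropy is H(X,Y) = -Σ_{x,y} p(x,y) log p(x,y).

Summing over all non-zero entries:
H(X,Y) = -[1/18·log_10(1/18) + 2/9·log_10(2/9) + 5/18·log_10(5/18) + 1/6·log_10(1/6) + 1/18·log_10(1/18) + 2/9·log_10(2/9)]
H(X,Y) = 0.7140 dits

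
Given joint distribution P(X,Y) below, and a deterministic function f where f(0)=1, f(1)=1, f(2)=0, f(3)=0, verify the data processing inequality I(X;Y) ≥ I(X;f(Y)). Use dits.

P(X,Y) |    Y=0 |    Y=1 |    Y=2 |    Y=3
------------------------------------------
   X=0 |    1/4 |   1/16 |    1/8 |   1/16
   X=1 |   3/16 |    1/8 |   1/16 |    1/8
I(X;Y) = 0.0158, I(X;f(Y)) = 0.0000, inequality holds: 0.0158 ≥ 0.0000

Data Processing Inequality: For any Markov chain X → Y → Z, we have I(X;Y) ≥ I(X;Z).

Here Z = f(Y) is a deterministic function of Y, forming X → Y → Z.

Original I(X;Y) = 0.0158 dits

After applying f:
P(X,Z) where Z=f(Y):
- P(X,Z=0) = P(X,Y=2) + P(X,Y=3)
- P(X,Z=1) = P(X,Y=0) + P(X,Y=1)

I(X;Z) = I(X;f(Y)) = 0.0000 dits

Verification: 0.0158 ≥ 0.0000 ✓

Information cannot be created by processing; the function f can only lose information about X.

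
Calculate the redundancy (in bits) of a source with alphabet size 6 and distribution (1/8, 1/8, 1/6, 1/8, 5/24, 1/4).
0.0577 bits

Redundancy measures how far a source is from maximum entropy:
R = H_max - H(X)

Maximum entropy for 6 symbols: H_max = log_2(6) = 2.5850 bits
Actual entropy: H(X) = 2.5273 bits
Redundancy: R = 2.5850 - 2.5273 = 0.0577 bits

This redundancy represents potential for compression: the source could be compressed by 0.0577 bits per symbol.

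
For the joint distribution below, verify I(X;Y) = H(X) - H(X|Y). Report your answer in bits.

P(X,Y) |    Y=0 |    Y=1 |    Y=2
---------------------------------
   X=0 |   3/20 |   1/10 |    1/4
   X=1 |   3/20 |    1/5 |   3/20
I(X;Y) = 0.0427 bits

Mutual information has multiple equivalent forms:
- I(X;Y) = H(X) - H(X|Y)
- I(X;Y) = H(Y) - H(Y|X)
- I(X;Y) = H(X) + H(Y) - H(X,Y)

Computing all quantities:
H(X) = 1.0000, H(Y) = 1.5710, H(X,Y) = 2.5282
H(X|Y) = 0.9573, H(Y|X) = 1.5282

Verification:
H(X) - H(X|Y) = 1.0000 - 0.9573 = 0.0427
H(Y) - H(Y|X) = 1.5710 - 1.5282 = 0.0427
H(X) + H(Y) - H(X,Y) = 1.0000 + 1.5710 - 2.5282 = 0.0427

All forms give I(X;Y) = 0.0427 bits. ✓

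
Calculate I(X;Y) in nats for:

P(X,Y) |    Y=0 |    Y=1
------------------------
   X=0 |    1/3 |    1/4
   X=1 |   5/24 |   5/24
0.0025 nats

Mutual information: I(X;Y) = H(X) + H(Y) - H(X,Y)

Marginals:
P(X) = (7/12, 5/12), H(X) = 0.6792 nats
P(Y) = (13/24, 11/24), H(Y) = 0.6897 nats

Joint entropy: H(X,Y) = 1.3664 nats

I(X;Y) = 0.6792 + 0.6897 - 1.3664 = 0.0025 nats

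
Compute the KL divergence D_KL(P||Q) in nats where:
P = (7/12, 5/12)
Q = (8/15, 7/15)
0.0051 nats

KL divergence: D_KL(P||Q) = Σ p(x) log(p(x)/q(x))

Computing term by term:
  x=0: 7/12 × log_e[(7/12)/(8/15)] = 7/12 × 0.0896 = 0.0523
  x=1: 5/12 × log_e[(5/12)/(7/15)] = 5/12 × -0.1133 = -0.0472

D_KL(P||Q) = 0.0051 nats

Note: KL divergence is always non-negative and equals 0 iff P = Q.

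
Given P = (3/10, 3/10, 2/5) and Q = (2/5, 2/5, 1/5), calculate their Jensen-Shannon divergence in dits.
0.0105 dits

Jensen-Shannon divergence is:
JSD(P||Q) = 0.5 × D_KL(P||M) + 0.5 × D_KL(Q||M)
where M = 0.5 × (P + Q) is the mixture distribution.

M = 0.5 × (3/10, 3/10, 2/5) + 0.5 × (2/5, 2/5, 1/5) = (7/20, 7/20, 3/10)

D_KL(P||M) = 0.0098 dits
D_KL(Q||M) = 0.0112 dits

JSD(P||Q) = 0.5 × 0.0098 + 0.5 × 0.0112 = 0.0105 dits

Unlike KL divergence, JSD is symmetric and bounded: 0 ≤ JSD ≤ log(2).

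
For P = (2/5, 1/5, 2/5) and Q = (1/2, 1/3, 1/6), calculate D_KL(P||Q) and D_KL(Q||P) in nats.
D_KL(P||Q) = 0.1588, D_KL(Q||P) = 0.1359

KL divergence is not symmetric: D_KL(P||Q) ≠ D_KL(Q||P) in general.

D_KL(P||Q) = 0.1588 nats
D_KL(Q||P) = 0.1359 nats

No, they are not equal!

This asymmetry is why KL divergence is not a true distance metric.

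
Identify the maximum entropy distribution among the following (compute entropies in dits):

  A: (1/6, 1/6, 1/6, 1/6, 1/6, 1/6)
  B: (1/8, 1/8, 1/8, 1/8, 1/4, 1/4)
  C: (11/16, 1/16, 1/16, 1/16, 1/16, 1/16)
A

For a discrete distribution over n outcomes, entropy is maximized by the uniform distribution.

Computing entropies:
H(A) = 0.7782 dits
H(B) = 0.7526 dits
H(C) = 0.4882 dits

The uniform distribution (where all probabilities equal 1/6) achieves the maximum entropy of log_10(6) = 0.7782 dits.

Distribution A has the highest entropy.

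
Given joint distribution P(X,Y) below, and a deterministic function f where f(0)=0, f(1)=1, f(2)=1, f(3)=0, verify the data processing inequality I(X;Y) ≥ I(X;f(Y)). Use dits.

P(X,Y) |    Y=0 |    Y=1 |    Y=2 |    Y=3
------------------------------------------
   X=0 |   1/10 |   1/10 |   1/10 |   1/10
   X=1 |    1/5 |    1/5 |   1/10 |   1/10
I(X;Y) = 0.0060, I(X;f(Y)) = 0.0000, inequality holds: 0.0060 ≥ 0.0000

Data Processing Inequality: For any Markov chain X → Y → Z, we have I(X;Y) ≥ I(X;Z).

Here Z = f(Y) is a deterministic function of Y, forming X → Y → Z.

Original I(X;Y) = 0.0060 dits

After applying f:
P(X,Z) where Z=f(Y):
- P(X,Z=0) = P(X,Y=0) + P(X,Y=3)
- P(X,Z=1) = P(X,Y=1) + P(X,Y=2)

I(X;Z) = I(X;f(Y)) = 0.0000 dits

Verification: 0.0060 ≥ 0.0000 ✓

Information cannot be created by processing; the function f can only lose information about X.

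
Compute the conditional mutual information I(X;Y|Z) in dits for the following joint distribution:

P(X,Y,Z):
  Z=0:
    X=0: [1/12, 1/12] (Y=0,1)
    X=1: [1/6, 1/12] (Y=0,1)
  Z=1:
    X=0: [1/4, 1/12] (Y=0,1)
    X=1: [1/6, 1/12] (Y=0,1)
0.0036 dits

Conditional mutual information: I(X;Y|Z) = H(X|Z) + H(Y|Z) - H(X,Y|Z)

H(Z) = 0.2950
H(X,Z) = 0.5898 → H(X|Z) = 0.2948
H(Y,Z) = 0.5683 → H(Y|Z) = 0.2734
H(X,Y,Z) = 0.8596 → H(X,Y|Z) = 0.5646

I(X;Y|Z) = 0.2948 + 0.2734 - 0.5646 = 0.0036 dits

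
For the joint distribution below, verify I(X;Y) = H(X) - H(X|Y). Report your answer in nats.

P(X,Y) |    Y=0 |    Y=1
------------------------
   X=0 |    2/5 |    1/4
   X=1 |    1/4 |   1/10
I(X;Y) = 0.0050 nats

Mutual information has multiple equivalent forms:
- I(X;Y) = H(X) - H(X|Y)
- I(X;Y) = H(Y) - H(Y|X)
- I(X;Y) = H(X) + H(Y) - H(X,Y)

Computing all quantities:
H(X) = 0.6474, H(Y) = 0.6474, H(X,Y) = 1.2899
H(X|Y) = 0.6425, H(Y|X) = 0.6425

Verification:
H(X) - H(X|Y) = 0.6474 - 0.6425 = 0.0050
H(Y) - H(Y|X) = 0.6474 - 0.6425 = 0.0050
H(X) + H(Y) - H(X,Y) = 0.6474 + 0.6474 - 1.2899 = 0.0050

All forms give I(X;Y) = 0.0050 nats. ✓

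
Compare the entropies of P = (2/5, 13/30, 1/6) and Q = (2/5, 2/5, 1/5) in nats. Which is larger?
Q

Computing entropies in nats:
H(P) = 1.0275
H(Q) = 1.0549

Distribution Q has higher entropy.

Intuition: The distribution closer to uniform (more spread out) has higher entropy.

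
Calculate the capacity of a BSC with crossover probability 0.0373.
0.7702 bits

For a binary symmetric channel (BSC) with error probability p:
Capacity C = 1 - H(p) bits per symbol

where H(p) = -p log₂(p) - (1-p) log₂(1-p) is the binary entropy function.

H(0.0373) = 0.2298 bits
C = 1 - 0.2298 = 0.7702 bits per symbol

This means we can reliably transmit up to 0.7702 bits of information per channel use.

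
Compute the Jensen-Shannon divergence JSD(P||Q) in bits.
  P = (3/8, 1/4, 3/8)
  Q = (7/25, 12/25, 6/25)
0.0424 bits

Jensen-Shannon divergence is:
JSD(P||Q) = 0.5 × D_KL(P||M) + 0.5 × D_KL(Q||M)
where M = 0.5 × (P + Q) is the mixture distribution.

M = 0.5 × (3/8, 1/4, 3/8) + 0.5 × (7/25, 12/25, 6/25) = (0.3275, 0.365, 0.3075)

D_KL(P||M) = 0.0441 bits
D_KL(Q||M) = 0.0406 bits

JSD(P||Q) = 0.5 × 0.0441 + 0.5 × 0.0406 = 0.0424 bits

Unlike KL divergence, JSD is symmetric and bounded: 0 ≤ JSD ≤ log(2).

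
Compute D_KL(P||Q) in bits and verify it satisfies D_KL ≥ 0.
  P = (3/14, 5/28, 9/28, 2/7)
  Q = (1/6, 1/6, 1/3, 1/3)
0.0151 bits

KL divergence satisfies the Gibbs inequality: D_KL(P||Q) ≥ 0 for all distributions P, Q.

D_KL(P||Q) = Σ p(x) log(p(x)/q(x))
Term by term:
  x=0: 3/14 × log_2[(3/14)/(1/6)] = 0.0777
  x=1: 5/28 × log_2[(5/28)/(1/6)] = 0.0178
  x=2: 9/28 × log_2[(9/28)/(1/3)] = -0.0169
  x=3: 2/7 × log_2[(2/7)/(1/3)] = -0.0635
D_KL(P||Q) = 0.0151 bits

D_KL(P||Q) = 0.0151 ≥ 0 ✓

This non-negativity is a fundamental property: relative entropy cannot be negative because it measures how different Q is from P.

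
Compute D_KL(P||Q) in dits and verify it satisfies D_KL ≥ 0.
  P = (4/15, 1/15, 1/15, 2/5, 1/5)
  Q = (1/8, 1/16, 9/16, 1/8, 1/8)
0.2708 dits

KL divergence satisfies the Gibbs inequality: D_KL(P||Q) ≥ 0 for all distributions P, Q.

D_KL(P||Q) = Σ p(x) log(p(x)/q(x))
Term by term:
  x=0: 4/15 × log_10[(4/15)/(1/8)] = 0.0877
  x=1: 1/15 × log_10[(1/15)/(1/16)] = 0.0019
  x=2: 1/15 × log_10[(1/15)/(9/16)] = -0.0617
  x=3: 2/5 × log_10[(2/5)/(1/8)] = 0.2021
  x=4: 1/5 × log_10[(1/5)/(1/8)] = 0.0408
D_KL(P||Q) = 0.2708 dits

D_KL(P||Q) = 0.2708 ≥ 0 ✓

This non-negativity is a fundamental property: relative entropy cannot be negative because it measures how different Q is from P.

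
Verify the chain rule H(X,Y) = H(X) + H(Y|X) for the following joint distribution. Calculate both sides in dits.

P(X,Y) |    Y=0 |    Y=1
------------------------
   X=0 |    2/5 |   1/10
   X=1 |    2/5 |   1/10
H(X,Y) = 0.5184, H(X) = 0.3010, H(Y|X) = 0.2173 (all in dits)

Chain rule: H(X,Y) = H(X) + H(Y|X)

Left side — joint entropy directly:
H(X,Y) = -Σ p(x,y) log p(x,y) = 0.5184 dits

Right side — compute H(Y|X) from the conditional distributions:
P(X) = (1/2, 1/2), so H(X) = 0.3010 dits
H(Y|X) = Σ_x P(X=x) · H(Y|X=x):
  P(Y|X=0) = (4/5, 1/5), H(Y|X=0) = 0.2173, weight P(X=0) = 1/2
  P(Y|X=1) = (4/5, 1/5), H(Y|X=1) = 0.2173, weight P(X=1) = 1/2
H(Y|X) = 0.2173 dits

H(X) + H(Y|X) = 0.3010 + 0.2173 = 0.5184 dits

Both sides equal 0.5184 dits. ✓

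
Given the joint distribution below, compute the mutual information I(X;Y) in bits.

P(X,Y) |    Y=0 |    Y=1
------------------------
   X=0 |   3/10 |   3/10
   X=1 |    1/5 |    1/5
0.0000 bits

Mutual information: I(X;Y) = H(X) + H(Y) - H(X,Y)

Marginals:
P(X) = (3/5, 2/5), H(X) = 0.9710 bits
P(Y) = (1/2, 1/2), H(Y) = 1.0000 bits

Joint entropy: H(X,Y) = 1.9710 bits

I(X;Y) = 0.9710 + 1.0000 - 1.9710 = 0.0000 bits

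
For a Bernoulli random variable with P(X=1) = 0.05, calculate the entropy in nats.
0.1985 nats

The binary entropy function is:
H(p) = -p log(p) - (1-p) log(1-p)

H(0.05) = -0.05 × log_e(0.05) - 0.95 × log_e(0.95)
H(0.05) = 0.1985 nats

Note: Binary entropy is maximized at p=0.5 (H=1 bit) and minimized at p=0 or p=1 (H=0).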